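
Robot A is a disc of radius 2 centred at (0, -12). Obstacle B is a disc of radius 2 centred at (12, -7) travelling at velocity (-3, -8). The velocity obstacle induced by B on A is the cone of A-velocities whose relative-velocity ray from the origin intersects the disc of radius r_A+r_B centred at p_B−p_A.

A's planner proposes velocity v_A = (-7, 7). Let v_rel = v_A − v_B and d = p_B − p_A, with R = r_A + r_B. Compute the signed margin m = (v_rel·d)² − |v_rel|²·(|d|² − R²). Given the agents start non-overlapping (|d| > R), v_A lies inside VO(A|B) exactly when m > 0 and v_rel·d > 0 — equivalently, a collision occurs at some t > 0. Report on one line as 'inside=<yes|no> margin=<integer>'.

d = (12, 5),  |d|² = 169;  R = 2+2 = 4,  c = 169−4² = 153
v_rel = (-4, 15),  |v_rel|² = 241;  v_rel·d = (-4)·(12) + (15)·(5) = 27
241·t² − 54·t + 153 = 0  ⇒  m = 27² − 241·153 = -36144
m = -36144 < 0,  v_rel·d = 27 > 0  ⇒  outside

inside=no margin=-36144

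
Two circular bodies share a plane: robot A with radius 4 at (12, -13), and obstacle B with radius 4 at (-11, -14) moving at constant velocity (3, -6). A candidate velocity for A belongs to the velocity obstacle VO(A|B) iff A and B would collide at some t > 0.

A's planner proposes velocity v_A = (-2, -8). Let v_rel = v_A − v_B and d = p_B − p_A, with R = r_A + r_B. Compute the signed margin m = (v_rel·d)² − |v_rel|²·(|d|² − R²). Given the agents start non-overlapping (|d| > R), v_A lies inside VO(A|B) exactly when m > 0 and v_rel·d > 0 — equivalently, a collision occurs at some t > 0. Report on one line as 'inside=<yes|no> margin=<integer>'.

d = (-23, -1),  |d|² = 530;  R = 4+4 = 8,  c = 530−8² = 466
v_rel = (-5, -2),  |v_rel|² = 29;  v_rel·d = (-5)·(-23) + (-2)·(-1) = 117
29·t² − 234·t + 466 = 0  ⇒  m = 117² − 29·466 = 175
m = 175 > 0,  v_rel·d = 117 > 0  ⇒  inside

inside=yes margin=175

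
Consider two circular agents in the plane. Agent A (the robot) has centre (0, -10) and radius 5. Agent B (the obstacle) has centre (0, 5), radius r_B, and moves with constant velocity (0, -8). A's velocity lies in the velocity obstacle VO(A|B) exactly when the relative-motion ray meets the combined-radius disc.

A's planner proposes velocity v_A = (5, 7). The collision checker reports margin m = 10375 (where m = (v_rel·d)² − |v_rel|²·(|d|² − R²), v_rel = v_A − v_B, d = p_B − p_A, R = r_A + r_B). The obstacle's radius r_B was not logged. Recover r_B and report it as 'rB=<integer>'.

m = 10375
d = (0, 15);  v_rel = (5, 15),  |v_rel|² = 250
v_rel×d = (5)·(15) − (15)·(0) = 75
since m = R²·250 − 75²:  R² = (5625 + 10375) / 250 = 64
R = √64 = 8  ⇒  r_B = 8 − 5 = 3

rB=3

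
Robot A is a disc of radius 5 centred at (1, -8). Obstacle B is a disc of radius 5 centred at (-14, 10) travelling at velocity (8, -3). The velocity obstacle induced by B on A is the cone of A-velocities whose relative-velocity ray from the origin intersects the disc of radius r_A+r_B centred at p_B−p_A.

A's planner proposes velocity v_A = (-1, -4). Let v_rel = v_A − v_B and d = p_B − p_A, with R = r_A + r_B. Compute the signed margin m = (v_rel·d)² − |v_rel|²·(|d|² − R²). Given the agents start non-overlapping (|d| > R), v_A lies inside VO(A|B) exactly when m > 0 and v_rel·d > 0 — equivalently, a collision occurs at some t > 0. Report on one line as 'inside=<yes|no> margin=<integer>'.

d = (-15, 18),  |d|² = 549;  R = 5+5 = 10,  c = 549−10² = 449
v_rel = (-9, -1),  |v_rel|² = 82;  v_rel·d = (-9)·(-15) + (-1)·(18) = 117
82·t² − 234·t + 449 = 0  ⇒  m = 117² − 82·449 = -23129
m = -23129 < 0,  v_rel·d = 117 > 0  ⇒  outside

inside=no margin=-23129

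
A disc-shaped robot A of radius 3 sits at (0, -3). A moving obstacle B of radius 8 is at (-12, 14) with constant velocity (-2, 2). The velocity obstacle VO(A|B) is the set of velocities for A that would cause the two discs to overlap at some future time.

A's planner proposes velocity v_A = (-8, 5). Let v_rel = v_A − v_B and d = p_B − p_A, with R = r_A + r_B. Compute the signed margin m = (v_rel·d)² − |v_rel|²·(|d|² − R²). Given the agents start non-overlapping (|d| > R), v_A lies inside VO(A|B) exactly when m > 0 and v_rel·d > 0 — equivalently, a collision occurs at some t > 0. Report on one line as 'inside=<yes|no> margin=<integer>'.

d = (-12, 17),  |d|² = 433;  R = 3+8 = 11,  c = 433−11² = 312
v_rel = (-6, 3),  |v_rel|² = 45;  v_rel·d = (-6)·(-12) + (3)·(17) = 123
45·t² − 246·t + 312 = 0  ⇒  m = 123² − 45·312 = 1089
m = 1089 > 0,  v_rel·d = 123 > 0  ⇒  inside

inside=yes margin=1089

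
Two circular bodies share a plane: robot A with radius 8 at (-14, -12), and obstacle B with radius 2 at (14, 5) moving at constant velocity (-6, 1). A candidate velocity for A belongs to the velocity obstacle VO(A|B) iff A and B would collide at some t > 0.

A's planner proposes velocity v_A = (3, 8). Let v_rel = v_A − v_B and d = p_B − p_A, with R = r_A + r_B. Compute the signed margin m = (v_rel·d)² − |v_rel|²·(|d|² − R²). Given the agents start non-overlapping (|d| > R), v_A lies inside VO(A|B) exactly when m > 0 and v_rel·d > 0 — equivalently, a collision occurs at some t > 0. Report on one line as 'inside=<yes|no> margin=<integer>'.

d = (28, 17),  |d|² = 1073;  R = 8+2 = 10,  c = 1073−10² = 973
v_rel = (9, 7),  |v_rel|² = 130;  v_rel·d = (9)·(28) + (7)·(17) = 371
130·t² − 742·t + 973 = 0  ⇒  m = 371² − 130·973 = 11151
m = 11151 > 0,  v_rel·d = 371 > 0  ⇒  inside

inside=yes margin=11151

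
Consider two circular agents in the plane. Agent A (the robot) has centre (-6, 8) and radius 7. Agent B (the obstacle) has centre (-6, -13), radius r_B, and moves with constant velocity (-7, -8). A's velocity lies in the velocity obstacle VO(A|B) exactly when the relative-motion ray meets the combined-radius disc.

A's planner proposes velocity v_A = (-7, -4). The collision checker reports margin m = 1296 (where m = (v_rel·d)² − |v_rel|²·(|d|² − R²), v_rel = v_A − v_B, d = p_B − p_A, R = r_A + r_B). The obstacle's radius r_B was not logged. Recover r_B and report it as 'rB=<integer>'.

m = 1296
d = (0, -21);  v_rel = (0, 4),  |v_rel|² = 16
v_rel×d = (0)·(-21) − (4)·(0) = 0
since m = R²·16 − 0²:  R² = (0 + 1296) / 16 = 81
R = √81 = 9  ⇒  r_B = 9 − 7 = 2

rB=2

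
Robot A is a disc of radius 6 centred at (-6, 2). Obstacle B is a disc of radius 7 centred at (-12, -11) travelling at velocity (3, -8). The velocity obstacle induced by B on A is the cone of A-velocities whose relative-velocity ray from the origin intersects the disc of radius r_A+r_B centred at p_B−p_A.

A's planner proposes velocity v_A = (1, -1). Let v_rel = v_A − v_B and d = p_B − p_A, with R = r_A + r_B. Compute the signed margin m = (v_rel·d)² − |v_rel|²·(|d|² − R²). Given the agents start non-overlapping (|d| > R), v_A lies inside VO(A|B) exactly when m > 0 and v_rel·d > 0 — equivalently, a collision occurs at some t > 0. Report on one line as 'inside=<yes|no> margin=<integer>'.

d = (-6, -13),  |d|² = 205;  R = 6+7 = 13,  c = 205−13² = 36
v_rel = (-2, 7),  |v_rel|² = 53;  v_rel·d = (-2)·(-6) + (7)·(-13) = -79
53·t² + 158·t + 36 = 0  ⇒  m = (-79)² − 53·36 = 4333
m = 4333 > 0,  v_rel·d = -79 < 0  ⇒  outside

inside=no margin=4333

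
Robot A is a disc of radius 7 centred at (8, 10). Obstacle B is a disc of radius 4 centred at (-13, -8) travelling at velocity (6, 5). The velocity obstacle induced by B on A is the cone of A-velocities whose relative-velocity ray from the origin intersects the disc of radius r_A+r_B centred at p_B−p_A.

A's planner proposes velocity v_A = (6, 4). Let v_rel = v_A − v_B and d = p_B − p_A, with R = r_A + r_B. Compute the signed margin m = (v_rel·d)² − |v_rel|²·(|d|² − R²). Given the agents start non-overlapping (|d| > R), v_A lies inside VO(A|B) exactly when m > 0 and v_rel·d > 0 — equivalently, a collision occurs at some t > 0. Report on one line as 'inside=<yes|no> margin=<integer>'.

d = (-21, -18),  |d|² = 765;  R = 7+4 = 11,  c = 765−11² = 644
v_rel = (0, -1),  |v_rel|² = 1;  v_rel·d = (0)·(-21) + (-1)·(-18) = 18
1·t² − 36·t + 644 = 0  ⇒  m = 18² − 1·644 = -320
m = -320 < 0,  v_rel·d = 18 > 0  ⇒  outside

inside=no margin=-320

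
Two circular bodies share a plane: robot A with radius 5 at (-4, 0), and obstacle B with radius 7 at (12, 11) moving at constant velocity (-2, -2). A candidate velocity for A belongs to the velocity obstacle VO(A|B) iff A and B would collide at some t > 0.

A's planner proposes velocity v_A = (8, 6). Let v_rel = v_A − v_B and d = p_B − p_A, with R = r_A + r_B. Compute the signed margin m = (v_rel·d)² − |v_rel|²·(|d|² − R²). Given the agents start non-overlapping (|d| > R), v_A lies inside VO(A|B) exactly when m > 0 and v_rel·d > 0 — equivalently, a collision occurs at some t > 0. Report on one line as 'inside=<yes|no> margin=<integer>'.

d = (16, 11),  |d|² = 377;  R = 5+7 = 12,  c = 377−12² = 233
v_rel = (10, 8),  |v_rel|² = 164;  v_rel·d = (10)·(16) + (8)·(11) = 248
164·t² − 496·t + 233 = 0  ⇒  m = 248² − 164·233 = 23292
m = 23292 > 0,  v_rel·d = 248 > 0  ⇒  inside

inside=yes margin=23292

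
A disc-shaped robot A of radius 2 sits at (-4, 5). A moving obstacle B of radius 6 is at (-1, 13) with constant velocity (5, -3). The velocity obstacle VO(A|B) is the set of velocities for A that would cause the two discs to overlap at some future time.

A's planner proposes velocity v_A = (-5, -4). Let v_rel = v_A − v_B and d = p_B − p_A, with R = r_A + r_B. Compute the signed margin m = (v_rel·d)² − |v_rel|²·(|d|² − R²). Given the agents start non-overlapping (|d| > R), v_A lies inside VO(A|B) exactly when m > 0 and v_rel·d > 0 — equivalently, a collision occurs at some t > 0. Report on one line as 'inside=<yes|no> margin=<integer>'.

d = (3, 8),  |d|² = 73;  R = 2+6 = 8,  c = 73−8² = 9
v_rel = (-10, -1),  |v_rel|² = 101;  v_rel·d = (-10)·(3) + (-1)·(8) = -38
101·t² + 76·t + 9 = 0  ⇒  m = (-38)² − 101·9 = 535
m = 535 > 0,  v_rel·d = -38 < 0  ⇒  outside

inside=no margin=535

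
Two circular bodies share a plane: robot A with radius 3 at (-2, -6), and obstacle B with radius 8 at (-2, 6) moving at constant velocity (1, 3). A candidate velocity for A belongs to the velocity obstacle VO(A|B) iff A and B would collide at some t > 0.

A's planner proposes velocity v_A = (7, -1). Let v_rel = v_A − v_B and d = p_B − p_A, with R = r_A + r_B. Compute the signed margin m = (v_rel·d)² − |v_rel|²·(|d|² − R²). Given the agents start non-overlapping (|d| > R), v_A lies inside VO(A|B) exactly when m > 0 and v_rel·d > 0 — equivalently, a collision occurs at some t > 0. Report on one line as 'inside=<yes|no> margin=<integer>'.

d = (0, 12),  |d|² = 144;  R = 3+8 = 11,  c = 144−11² = 23
v_rel = (6, -4),  |v_rel|² = 52;  v_rel·d = (6)·(0) + (-4)·(12) = -48
52·t² + 96·t + 23 = 0  ⇒  m = (-48)² − 52·23 = 1108
m = 1108 > 0,  v_rel·d = -48 < 0  ⇒  outside

inside=no margin=1108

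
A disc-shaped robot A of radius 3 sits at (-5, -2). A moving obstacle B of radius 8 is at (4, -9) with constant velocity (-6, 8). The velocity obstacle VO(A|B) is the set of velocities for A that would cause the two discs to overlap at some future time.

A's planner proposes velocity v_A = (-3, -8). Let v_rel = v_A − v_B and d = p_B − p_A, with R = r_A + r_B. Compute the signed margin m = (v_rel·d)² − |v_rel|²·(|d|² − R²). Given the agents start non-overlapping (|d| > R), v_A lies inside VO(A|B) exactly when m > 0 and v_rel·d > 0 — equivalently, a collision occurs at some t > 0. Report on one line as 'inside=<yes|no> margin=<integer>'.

d = (9, -7),  |d|² = 130;  R = 3+8 = 11,  c = 130−11² = 9
v_rel = (3, -16),  |v_rel|² = 265;  v_rel·d = (3)·(9) + (-16)·(-7) = 139
265·t² − 278·t + 9 = 0  ⇒  m = 139² − 265·9 = 16936
m = 16936 > 0,  v_rel·d = 139 > 0  ⇒  inside

inside=yes margin=16936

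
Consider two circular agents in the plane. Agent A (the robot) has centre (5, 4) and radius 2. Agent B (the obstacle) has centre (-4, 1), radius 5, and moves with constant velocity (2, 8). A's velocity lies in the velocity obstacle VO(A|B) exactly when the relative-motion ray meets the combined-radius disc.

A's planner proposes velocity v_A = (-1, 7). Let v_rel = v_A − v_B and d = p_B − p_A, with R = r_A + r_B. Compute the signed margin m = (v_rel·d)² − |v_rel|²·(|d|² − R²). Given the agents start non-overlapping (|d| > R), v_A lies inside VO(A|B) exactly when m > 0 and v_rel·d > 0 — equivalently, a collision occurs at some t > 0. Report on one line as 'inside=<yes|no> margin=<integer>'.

d = (-9, -3),  |d|² = 90;  R = 2+5 = 7,  c = 90−7² = 41
v_rel = (-3, -1),  |v_rel|² = 10;  v_rel·d = (-3)·(-9) + (-1)·(-3) = 30
10·t² − 60·t + 41 = 0  ⇒  m = 30² − 10·41 = 490
m = 490 > 0,  v_rel·d = 30 > 0  ⇒  inside

inside=yes margin=490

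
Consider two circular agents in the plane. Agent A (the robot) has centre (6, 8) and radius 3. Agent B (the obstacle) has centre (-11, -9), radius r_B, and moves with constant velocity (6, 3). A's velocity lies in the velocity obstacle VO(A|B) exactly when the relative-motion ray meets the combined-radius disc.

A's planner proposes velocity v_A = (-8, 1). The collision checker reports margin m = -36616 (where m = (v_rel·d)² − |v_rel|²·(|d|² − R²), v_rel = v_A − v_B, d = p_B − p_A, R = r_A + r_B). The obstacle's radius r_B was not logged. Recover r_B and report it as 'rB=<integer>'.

m = -36616
d = (-17, -17);  v_rel = (-14, -2),  |v_rel|² = 200
v_rel×d = (-14)·(-17) − (-2)·(-17) = 204
since m = R²·200 − 204²:  R² = (41616 + -36616) / 200 = 25
R = √25 = 5  ⇒  r_B = 5 − 3 = 2

rB=2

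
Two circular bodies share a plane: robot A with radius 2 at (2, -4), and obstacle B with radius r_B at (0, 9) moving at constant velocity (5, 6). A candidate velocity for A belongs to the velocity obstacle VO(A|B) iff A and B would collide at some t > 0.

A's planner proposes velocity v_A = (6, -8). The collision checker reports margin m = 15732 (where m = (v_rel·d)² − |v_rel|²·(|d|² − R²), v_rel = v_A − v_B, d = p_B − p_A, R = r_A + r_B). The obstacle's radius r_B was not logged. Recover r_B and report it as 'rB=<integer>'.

m = 15732
d = (-2, 13);  v_rel = (1, -14),  |v_rel|² = 197
v_rel×d = (1)·(13) − (-14)·(-2) = -15
since m = R²·197 − (-15)²:  R² = (225 + 15732) / 197 = 81
R = √81 = 9  ⇒  r_B = 9 − 2 = 7

rB=7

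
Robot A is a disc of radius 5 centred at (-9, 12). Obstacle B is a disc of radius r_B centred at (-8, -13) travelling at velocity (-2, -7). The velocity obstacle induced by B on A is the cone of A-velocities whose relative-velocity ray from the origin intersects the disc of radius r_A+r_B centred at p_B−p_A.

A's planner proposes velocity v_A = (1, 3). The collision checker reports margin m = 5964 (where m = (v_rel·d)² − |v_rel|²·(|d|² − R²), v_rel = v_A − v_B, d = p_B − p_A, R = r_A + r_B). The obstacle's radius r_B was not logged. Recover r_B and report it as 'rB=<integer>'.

m = 5964
d = (1, -25);  v_rel = (3, 10),  |v_rel|² = 109
v_rel×d = (3)·(-25) − (10)·(1) = -85
since m = R²·109 − (-85)²:  R² = (7225 + 5964) / 109 = 121
R = √121 = 11  ⇒  r_B = 11 − 5 = 6

rB=6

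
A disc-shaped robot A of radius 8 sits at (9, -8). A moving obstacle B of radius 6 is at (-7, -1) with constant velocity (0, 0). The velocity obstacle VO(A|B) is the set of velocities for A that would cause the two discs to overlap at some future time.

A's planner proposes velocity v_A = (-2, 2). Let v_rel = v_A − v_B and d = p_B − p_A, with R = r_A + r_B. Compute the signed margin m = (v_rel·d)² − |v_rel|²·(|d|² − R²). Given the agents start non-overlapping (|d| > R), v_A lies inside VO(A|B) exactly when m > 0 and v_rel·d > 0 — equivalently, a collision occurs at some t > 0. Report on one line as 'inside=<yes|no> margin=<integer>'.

d = (-16, 7),  |d|² = 305;  R = 8+6 = 14,  c = 305−14² = 109
v_rel = (-2, 2),  |v_rel|² = 8;  v_rel·d = (-2)·(-16) + (2)·(7) = 46
8·t² − 92·t + 109 = 0  ⇒  m = 46² − 8·109 = 1244
m = 1244 > 0,  v_rel·d = 46 > 0  ⇒  inside

inside=yes margin=1244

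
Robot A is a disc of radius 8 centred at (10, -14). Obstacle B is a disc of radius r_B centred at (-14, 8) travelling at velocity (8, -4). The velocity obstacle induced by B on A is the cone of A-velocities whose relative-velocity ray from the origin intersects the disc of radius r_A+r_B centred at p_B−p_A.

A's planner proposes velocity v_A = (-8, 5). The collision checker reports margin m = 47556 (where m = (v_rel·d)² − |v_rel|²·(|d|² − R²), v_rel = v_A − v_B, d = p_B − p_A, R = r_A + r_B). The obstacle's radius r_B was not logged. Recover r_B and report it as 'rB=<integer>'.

m = 47556
d = (-24, 22);  v_rel = (-16, 9),  |v_rel|² = 337
v_rel×d = (-16)·(22) − (9)·(-24) = -136
since m = R²·337 − (-136)²:  R² = (18496 + 47556) / 337 = 196
R = √196 = 14  ⇒  r_B = 14 − 8 = 6

rB=6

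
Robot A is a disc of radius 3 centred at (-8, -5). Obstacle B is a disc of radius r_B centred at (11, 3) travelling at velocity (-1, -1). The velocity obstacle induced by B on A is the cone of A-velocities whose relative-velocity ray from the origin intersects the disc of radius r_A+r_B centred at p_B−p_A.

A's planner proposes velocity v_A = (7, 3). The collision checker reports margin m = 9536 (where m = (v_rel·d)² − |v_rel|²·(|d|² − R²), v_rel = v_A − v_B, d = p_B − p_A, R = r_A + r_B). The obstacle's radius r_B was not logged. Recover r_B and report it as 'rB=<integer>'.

m = 9536
d = (19, 8);  v_rel = (8, 4),  |v_rel|² = 80
v_rel×d = (8)·(8) − (4)·(19) = -12
since m = R²·80 − (-12)²:  R² = (144 + 9536) / 80 = 121
R = √121 = 11  ⇒  r_B = 11 − 3 = 8

rB=8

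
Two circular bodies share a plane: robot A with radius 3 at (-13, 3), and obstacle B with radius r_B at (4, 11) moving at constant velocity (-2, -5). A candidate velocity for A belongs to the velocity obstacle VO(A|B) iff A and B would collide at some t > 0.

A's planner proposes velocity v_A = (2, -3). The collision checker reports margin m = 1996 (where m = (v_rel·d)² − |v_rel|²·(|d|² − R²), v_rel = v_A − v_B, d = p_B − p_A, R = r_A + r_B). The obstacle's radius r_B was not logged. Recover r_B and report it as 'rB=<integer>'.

m = 1996
d = (17, 8);  v_rel = (4, 2),  |v_rel|² = 20
v_rel×d = (4)·(8) − (2)·(17) = -2
since m = R²·20 − (-2)²:  R² = (4 + 1996) / 20 = 100
R = √100 = 10  ⇒  r_B = 10 − 3 = 7

rB=7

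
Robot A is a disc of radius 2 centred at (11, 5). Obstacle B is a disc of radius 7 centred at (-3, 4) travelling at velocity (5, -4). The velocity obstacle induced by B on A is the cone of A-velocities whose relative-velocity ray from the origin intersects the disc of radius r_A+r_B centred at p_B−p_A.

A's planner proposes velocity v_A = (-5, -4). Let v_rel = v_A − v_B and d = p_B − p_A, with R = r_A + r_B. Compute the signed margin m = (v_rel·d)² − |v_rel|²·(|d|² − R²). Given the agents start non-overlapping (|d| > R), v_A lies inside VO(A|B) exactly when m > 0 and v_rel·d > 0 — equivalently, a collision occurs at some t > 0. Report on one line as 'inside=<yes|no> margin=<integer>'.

d = (-14, -1),  |d|² = 197;  R = 2+7 = 9,  c = 197−9² = 116
v_rel = (-10, 0),  |v_rel|² = 100;  v_rel·d = (-10)·(-14) + (0)·(-1) = 140
100·t² − 280·t + 116 = 0  ⇒  m = 140² − 100·116 = 8000
m = 8000 > 0,  v_rel·d = 140 > 0  ⇒  inside

inside=yes margin=8000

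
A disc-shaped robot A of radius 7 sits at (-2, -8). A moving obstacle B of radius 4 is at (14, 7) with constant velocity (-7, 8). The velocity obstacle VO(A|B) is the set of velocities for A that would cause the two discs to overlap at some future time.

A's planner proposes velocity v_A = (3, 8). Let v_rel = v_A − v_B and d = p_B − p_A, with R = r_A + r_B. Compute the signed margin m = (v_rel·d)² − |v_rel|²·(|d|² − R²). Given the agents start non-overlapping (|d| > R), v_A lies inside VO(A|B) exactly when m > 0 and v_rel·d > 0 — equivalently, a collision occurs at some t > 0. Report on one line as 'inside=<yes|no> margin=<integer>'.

d = (16, 15),  |d|² = 481;  R = 7+4 = 11,  c = 481−11² = 360
v_rel = (10, 0),  |v_rel|² = 100;  v_rel·d = (10)·(16) + (0)·(15) = 160
100·t² − 320·t + 360 = 0  ⇒  m = 160² − 100·360 = -10400
m = -10400 < 0,  v_rel·d = 160 > 0  ⇒  outside

inside=no margin=-10400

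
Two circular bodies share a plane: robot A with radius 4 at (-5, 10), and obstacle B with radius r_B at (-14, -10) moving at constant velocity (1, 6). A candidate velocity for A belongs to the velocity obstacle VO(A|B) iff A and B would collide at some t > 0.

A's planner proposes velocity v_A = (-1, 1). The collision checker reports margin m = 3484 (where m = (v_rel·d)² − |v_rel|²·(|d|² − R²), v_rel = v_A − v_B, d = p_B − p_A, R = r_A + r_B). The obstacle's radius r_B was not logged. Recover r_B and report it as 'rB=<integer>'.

m = 3484
d = (-9, -20);  v_rel = (-2, -5),  |v_rel|² = 29
v_rel×d = (-2)·(-20) − (-5)·(-9) = -5
since m = R²·29 − (-5)²:  R² = (25 + 3484) / 29 = 121
R = √121 = 11  ⇒  r_B = 11 − 4 = 7

rB=7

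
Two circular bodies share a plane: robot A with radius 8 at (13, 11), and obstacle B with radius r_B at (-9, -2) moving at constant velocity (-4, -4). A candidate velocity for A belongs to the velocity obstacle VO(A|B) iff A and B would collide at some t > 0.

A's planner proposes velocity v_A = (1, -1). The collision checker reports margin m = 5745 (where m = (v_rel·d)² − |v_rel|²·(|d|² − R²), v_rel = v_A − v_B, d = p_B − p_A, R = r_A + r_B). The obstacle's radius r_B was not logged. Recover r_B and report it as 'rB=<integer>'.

m = 5745
d = (-22, -13);  v_rel = (5, 3),  |v_rel|² = 34
v_rel×d = (5)·(-13) − (3)·(-22) = 1
since m = R²·34 − 1²:  R² = (1 + 5745) / 34 = 169
R = √169 = 13  ⇒  r_B = 13 − 8 = 5

rB=5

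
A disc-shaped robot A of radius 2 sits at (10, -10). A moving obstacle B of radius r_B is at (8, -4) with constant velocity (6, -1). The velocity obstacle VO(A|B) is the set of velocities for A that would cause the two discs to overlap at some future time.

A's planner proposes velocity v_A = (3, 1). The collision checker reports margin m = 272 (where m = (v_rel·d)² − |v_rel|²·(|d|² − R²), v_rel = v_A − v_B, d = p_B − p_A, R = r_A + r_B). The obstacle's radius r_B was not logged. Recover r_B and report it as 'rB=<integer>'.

m = 272
d = (-2, 6);  v_rel = (-3, 2),  |v_rel|² = 13
v_rel×d = (-3)·(6) − (2)·(-2) = -14
since m = R²·13 − (-14)²:  R² = (196 + 272) / 13 = 36
R = √36 = 6  ⇒  r_B = 6 − 2 = 4

rB=4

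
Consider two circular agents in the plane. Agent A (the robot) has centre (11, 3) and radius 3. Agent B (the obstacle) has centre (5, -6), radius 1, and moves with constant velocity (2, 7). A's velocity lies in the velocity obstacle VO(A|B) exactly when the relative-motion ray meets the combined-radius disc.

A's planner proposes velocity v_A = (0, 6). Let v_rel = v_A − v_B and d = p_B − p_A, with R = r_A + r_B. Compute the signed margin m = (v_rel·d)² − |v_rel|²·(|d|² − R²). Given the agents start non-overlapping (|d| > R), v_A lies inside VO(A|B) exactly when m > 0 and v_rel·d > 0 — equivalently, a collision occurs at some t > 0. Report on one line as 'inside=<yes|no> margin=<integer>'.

d = (-6, -9),  |d|² = 117;  R = 3+1 = 4,  c = 117−4² = 101
v_rel = (-2, -1),  |v_rel|² = 5;  v_rel·d = (-2)·(-6) + (-1)·(-9) = 21
5·t² − 42·t + 101 = 0  ⇒  m = 21² − 5·101 = -64
m = -64 < 0,  v_rel·d = 21 > 0  ⇒  outside

inside=no margin=-64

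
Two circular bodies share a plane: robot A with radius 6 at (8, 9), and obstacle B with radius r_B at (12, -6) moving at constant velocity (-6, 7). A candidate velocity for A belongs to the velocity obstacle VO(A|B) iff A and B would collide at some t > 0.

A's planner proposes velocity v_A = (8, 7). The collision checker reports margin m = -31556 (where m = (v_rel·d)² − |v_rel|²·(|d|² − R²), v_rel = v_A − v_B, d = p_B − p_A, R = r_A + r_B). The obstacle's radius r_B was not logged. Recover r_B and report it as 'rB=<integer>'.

m = -31556
d = (4, -15);  v_rel = (14, 0),  |v_rel|² = 196
v_rel×d = (14)·(-15) − (0)·(4) = -210
since m = R²·196 − (-210)²:  R² = (44100 + -31556) / 196 = 64
R = √64 = 8  ⇒  r_B = 8 − 6 = 2

rB=2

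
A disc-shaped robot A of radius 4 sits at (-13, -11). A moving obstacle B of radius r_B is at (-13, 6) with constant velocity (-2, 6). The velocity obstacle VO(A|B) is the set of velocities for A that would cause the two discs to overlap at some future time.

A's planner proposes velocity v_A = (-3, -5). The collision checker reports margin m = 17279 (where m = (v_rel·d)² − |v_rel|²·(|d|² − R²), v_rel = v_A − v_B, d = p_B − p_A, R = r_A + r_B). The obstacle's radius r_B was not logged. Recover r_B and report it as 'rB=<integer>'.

m = 17279
d = (0, 17);  v_rel = (-1, -11),  |v_rel|² = 122
v_rel×d = (-1)·(17) − (-11)·(0) = -17
since m = R²·122 − (-17)²:  R² = (289 + 17279) / 122 = 144
R = √144 = 12  ⇒  r_B = 12 − 4 = 8

rB=8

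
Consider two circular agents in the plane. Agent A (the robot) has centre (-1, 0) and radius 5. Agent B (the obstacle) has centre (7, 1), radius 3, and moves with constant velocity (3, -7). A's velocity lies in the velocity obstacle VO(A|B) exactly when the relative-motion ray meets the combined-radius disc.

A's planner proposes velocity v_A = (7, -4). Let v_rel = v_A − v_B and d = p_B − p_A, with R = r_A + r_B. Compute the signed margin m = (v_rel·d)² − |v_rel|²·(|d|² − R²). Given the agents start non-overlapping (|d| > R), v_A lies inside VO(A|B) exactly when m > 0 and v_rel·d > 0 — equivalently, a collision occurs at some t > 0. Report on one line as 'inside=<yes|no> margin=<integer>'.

d = (8, 1),  |d|² = 65;  R = 5+3 = 8,  c = 65−8² = 1
v_rel = (4, 3),  |v_rel|² = 25;  v_rel·d = (4)·(8) + (3)·(1) = 35
25·t² − 70·t + 1 = 0  ⇒  m = 35² − 25·1 = 1200
m = 1200 > 0,  v_rel·d = 35 > 0  ⇒  inside

inside=yes margin=1200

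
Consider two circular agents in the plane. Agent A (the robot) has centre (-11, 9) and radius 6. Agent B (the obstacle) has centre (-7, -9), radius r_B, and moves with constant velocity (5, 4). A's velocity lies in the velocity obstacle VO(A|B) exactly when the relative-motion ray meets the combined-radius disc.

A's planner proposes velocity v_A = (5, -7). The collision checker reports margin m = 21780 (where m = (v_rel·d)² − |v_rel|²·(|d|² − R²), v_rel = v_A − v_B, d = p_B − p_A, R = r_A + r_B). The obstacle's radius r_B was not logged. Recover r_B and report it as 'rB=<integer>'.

m = 21780
d = (4, -18);  v_rel = (0, -11),  |v_rel|² = 121
v_rel×d = (0)·(-18) − (-11)·(4) = 44
since m = R²·121 − 44²:  R² = (1936 + 21780) / 121 = 196
R = √196 = 14  ⇒  r_B = 14 − 6 = 8

rB=8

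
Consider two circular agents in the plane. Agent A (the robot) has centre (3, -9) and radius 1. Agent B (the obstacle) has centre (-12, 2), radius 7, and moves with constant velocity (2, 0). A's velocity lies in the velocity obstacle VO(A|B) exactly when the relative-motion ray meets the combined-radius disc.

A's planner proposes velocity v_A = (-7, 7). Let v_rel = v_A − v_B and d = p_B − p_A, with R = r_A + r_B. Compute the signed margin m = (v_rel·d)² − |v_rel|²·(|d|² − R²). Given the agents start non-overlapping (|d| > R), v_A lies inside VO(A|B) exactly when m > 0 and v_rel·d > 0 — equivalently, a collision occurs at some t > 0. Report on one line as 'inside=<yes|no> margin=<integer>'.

d = (-15, 11),  |d|² = 346;  R = 1+7 = 8,  c = 346−8² = 282
v_rel = (-9, 7),  |v_rel|² = 130;  v_rel·d = (-9)·(-15) + (7)·(11) = 212
130·t² − 424·t + 282 = 0  ⇒  m = 212² − 130·282 = 8284
m = 8284 > 0,  v_rel·d = 212 > 0  ⇒  inside

inside=yes margin=8284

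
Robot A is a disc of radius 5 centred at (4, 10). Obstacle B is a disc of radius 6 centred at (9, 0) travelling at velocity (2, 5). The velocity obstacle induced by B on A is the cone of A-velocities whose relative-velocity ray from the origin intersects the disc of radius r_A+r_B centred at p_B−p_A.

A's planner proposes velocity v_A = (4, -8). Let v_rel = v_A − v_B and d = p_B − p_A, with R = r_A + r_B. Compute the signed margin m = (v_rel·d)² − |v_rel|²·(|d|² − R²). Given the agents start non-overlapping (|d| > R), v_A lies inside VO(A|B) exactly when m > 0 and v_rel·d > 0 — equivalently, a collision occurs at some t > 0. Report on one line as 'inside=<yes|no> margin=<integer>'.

d = (5, -10),  |d|² = 125;  R = 5+6 = 11,  c = 125−11² = 4
v_rel = (2, -13),  |v_rel|² = 173;  v_rel·d = (2)·(5) + (-13)·(-10) = 140
173·t² − 280·t + 4 = 0  ⇒  m = 140² − 173·4 = 18908
m = 18908 > 0,  v_rel·d = 140 > 0  ⇒  inside

inside=yes margin=18908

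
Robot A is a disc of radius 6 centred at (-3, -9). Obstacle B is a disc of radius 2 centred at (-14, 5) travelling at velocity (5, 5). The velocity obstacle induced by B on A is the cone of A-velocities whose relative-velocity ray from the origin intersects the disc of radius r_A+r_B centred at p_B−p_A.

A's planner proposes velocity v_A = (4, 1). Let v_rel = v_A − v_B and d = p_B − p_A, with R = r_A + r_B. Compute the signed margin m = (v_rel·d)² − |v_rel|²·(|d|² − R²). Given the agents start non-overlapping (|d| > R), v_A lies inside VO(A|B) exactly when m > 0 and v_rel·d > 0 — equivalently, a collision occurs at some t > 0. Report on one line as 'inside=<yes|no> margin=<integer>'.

d = (-11, 14),  |d|² = 317;  R = 6+2 = 8,  c = 317−8² = 253
v_rel = (-1, -4),  |v_rel|² = 17;  v_rel·d = (-1)·(-11) + (-4)·(14) = -45
17·t² + 90·t + 253 = 0  ⇒  m = (-45)² − 17·253 = -2276
m = -2276 < 0,  v_rel·d = -45 < 0  ⇒  outside

inside=no margin=-2276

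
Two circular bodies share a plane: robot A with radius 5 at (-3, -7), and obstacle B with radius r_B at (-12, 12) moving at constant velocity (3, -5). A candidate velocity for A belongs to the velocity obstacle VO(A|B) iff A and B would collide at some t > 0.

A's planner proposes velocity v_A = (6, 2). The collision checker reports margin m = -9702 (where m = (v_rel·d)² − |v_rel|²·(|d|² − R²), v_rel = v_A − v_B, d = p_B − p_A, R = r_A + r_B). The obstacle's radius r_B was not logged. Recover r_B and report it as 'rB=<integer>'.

m = -9702
d = (-9, 19);  v_rel = (3, 7),  |v_rel|² = 58
v_rel×d = (3)·(19) − (7)·(-9) = 120
since m = R²·58 − 120²:  R² = (14400 + -9702) / 58 = 81
R = √81 = 9  ⇒  r_B = 9 − 5 = 4

rB=4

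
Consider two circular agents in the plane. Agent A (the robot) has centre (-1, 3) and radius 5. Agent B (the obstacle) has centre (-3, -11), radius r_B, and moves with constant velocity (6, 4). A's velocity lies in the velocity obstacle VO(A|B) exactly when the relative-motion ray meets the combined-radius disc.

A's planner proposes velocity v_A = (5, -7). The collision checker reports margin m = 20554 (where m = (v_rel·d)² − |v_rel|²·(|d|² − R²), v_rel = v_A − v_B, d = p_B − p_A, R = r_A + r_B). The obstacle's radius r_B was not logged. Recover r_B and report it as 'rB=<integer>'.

m = 20554
d = (-2, -14);  v_rel = (-1, -11),  |v_rel|² = 122
v_rel×d = (-1)·(-14) − (-11)·(-2) = -8
since m = R²·122 − (-8)²:  R² = (64 + 20554) / 122 = 169
R = √169 = 13  ⇒  r_B = 13 − 5 = 8

rB=8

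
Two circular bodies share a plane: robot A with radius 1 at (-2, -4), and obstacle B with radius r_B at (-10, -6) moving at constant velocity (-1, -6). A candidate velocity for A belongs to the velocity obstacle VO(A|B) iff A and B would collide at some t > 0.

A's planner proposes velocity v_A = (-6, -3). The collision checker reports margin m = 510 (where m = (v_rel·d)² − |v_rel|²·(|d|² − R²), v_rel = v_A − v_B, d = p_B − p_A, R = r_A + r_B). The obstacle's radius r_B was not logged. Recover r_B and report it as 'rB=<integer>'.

m = 510
d = (-8, -2);  v_rel = (-5, 3),  |v_rel|² = 34
v_rel×d = (-5)·(-2) − (3)·(-8) = 34
since m = R²·34 − 34²:  R² = (1156 + 510) / 34 = 49
R = √49 = 7  ⇒  r_B = 7 − 1 = 6

rB=6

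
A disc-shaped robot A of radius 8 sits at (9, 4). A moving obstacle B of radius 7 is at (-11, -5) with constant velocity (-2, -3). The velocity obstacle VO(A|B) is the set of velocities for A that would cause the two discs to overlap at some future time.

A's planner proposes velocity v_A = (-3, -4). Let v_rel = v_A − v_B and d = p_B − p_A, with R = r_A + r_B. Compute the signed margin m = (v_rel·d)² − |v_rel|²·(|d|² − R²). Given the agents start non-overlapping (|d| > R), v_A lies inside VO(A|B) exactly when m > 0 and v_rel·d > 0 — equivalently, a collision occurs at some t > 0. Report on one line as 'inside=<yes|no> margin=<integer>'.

d = (-20, -9),  |d|² = 481;  R = 8+7 = 15,  c = 481−15² = 256
v_rel = (-1, -1),  |v_rel|² = 2;  v_rel·d = (-1)·(-20) + (-1)·(-9) = 29
2·t² − 58·t + 256 = 0  ⇒  m = 29² − 2·256 = 329
m = 329 > 0,  v_rel·d = 29 > 0  ⇒  inside

inside=yes margin=329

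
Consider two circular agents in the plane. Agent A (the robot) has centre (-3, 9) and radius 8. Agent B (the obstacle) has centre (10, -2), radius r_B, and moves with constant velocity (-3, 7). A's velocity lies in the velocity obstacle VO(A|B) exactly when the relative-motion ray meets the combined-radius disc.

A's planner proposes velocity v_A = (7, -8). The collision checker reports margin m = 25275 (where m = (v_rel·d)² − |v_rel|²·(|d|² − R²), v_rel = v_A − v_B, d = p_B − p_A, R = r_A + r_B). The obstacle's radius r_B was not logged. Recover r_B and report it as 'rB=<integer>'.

m = 25275
d = (13, -11);  v_rel = (10, -15),  |v_rel|² = 325
v_rel×d = (10)·(-11) − (-15)·(13) = 85
since m = R²·325 − 85²:  R² = (7225 + 25275) / 325 = 100
R = √100 = 10  ⇒  r_B = 10 − 8 = 2

rB=2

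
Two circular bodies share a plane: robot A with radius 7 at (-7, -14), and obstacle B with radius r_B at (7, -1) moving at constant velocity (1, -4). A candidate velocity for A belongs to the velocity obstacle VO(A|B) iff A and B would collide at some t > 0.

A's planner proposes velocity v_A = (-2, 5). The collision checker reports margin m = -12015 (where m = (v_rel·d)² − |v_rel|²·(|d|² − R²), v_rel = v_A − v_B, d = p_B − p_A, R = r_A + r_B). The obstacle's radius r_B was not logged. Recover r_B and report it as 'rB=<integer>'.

m = -12015
d = (14, 13);  v_rel = (-3, 9),  |v_rel|² = 90
v_rel×d = (-3)·(13) − (9)·(14) = -165
since m = R²·90 − (-165)²:  R² = (27225 + -12015) / 90 = 169
R = √169 = 13  ⇒  r_B = 13 − 7 = 6

rB=6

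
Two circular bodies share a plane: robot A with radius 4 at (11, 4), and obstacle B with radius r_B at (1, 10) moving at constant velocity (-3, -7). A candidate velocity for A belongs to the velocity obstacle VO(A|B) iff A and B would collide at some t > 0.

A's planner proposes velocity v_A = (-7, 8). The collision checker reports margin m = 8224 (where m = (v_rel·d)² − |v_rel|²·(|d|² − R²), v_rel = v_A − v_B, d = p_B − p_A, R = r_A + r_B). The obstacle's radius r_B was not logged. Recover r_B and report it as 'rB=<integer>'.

m = 8224
d = (-10, 6);  v_rel = (-4, 15),  |v_rel|² = 241
v_rel×d = (-4)·(6) − (15)·(-10) = 126
since m = R²·241 − 126²:  R² = (15876 + 8224) / 241 = 100
R = √100 = 10  ⇒  r_B = 10 − 4 = 6

rB=6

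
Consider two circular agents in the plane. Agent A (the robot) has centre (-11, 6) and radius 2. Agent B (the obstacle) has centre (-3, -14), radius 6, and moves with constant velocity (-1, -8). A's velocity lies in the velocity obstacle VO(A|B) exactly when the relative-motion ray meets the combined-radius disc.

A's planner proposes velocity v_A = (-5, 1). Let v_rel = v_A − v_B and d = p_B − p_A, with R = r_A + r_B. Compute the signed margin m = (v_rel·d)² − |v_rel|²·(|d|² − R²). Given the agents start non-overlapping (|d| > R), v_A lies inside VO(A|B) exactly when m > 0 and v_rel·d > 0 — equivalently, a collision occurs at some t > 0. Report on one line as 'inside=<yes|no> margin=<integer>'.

d = (8, -20),  |d|² = 464;  R = 2+6 = 8,  c = 464−8² = 400
v_rel = (-4, 9),  |v_rel|² = 97;  v_rel·d = (-4)·(8) + (9)·(-20) = -212
97·t² + 424·t + 400 = 0  ⇒  m = (-212)² − 97·400 = 6144
m = 6144 > 0,  v_rel·d = -212 < 0  ⇒  outside

inside=no margin=6144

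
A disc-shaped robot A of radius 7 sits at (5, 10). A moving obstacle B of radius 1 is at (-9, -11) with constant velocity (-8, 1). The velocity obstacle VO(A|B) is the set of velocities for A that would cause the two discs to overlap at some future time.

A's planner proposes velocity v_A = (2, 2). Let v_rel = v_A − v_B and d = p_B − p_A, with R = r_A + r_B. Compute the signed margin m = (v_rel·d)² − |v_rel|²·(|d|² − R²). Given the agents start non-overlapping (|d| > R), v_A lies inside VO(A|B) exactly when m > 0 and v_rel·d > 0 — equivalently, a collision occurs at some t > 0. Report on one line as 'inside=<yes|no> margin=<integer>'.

d = (-14, -21),  |d|² = 637;  R = 7+1 = 8,  c = 637−8² = 573
v_rel = (10, 1),  |v_rel|² = 101;  v_rel·d = (10)·(-14) + (1)·(-21) = -161
101·t² + 322·t + 573 = 0  ⇒  m = (-161)² − 101·573 = -31952
m = -31952 < 0,  v_rel·d = -161 < 0  ⇒  outside

inside=no margin=-31952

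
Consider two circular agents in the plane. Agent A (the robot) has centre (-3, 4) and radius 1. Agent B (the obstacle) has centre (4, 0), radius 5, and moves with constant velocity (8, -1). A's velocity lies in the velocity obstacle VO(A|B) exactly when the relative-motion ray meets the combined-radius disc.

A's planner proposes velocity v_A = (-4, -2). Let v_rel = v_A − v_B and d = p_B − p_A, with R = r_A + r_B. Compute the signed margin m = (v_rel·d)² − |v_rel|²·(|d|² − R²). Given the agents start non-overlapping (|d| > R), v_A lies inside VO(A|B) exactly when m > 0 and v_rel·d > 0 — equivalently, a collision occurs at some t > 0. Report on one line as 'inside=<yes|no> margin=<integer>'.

d = (7, -4),  |d|² = 65;  R = 1+5 = 6,  c = 65−6² = 29
v_rel = (-12, -1),  |v_rel|² = 145;  v_rel·d = (-12)·(7) + (-1)·(-4) = -80
145·t² + 160·t + 29 = 0  ⇒  m = (-80)² − 145·29 = 2195
m = 2195 > 0,  v_rel·d = -80 < 0  ⇒  outside

inside=no margin=2195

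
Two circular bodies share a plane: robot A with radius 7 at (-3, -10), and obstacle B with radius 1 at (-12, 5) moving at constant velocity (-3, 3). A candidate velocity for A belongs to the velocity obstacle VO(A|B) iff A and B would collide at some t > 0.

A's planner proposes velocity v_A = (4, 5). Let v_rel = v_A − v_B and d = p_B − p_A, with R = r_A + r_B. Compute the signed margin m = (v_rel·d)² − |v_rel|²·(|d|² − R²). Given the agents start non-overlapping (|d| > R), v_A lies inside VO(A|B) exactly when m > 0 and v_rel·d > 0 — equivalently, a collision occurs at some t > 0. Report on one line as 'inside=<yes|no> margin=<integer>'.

d = (-9, 15),  |d|² = 306;  R = 7+1 = 8,  c = 306−8² = 242
v_rel = (7, 2),  |v_rel|² = 53;  v_rel·d = (7)·(-9) + (2)·(15) = -33
53·t² + 66·t + 242 = 0  ⇒  m = (-33)² − 53·242 = -11737
m = -11737 < 0,  v_rel·d = -33 < 0  ⇒  outside

inside=no margin=-11737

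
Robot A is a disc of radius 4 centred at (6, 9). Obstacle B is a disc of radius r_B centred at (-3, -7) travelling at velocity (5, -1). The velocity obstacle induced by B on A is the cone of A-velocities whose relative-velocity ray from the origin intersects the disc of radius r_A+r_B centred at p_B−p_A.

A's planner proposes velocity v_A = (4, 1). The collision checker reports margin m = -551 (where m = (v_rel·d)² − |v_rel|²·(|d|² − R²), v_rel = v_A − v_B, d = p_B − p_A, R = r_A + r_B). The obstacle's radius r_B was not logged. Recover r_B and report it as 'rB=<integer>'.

m = -551
d = (-9, -16);  v_rel = (-1, 2),  |v_rel|² = 5
v_rel×d = (-1)·(-16) − (2)·(-9) = 34
since m = R²·5 − 34²:  R² = (1156 + -551) / 5 = 121
R = √121 = 11  ⇒  r_B = 11 − 4 = 7

rB=7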